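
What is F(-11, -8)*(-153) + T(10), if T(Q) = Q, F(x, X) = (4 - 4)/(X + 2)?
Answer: 10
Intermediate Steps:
F(x, X) = 0 (F(x, X) = 0/(2 + X) = 0)
F(-11, -8)*(-153) + T(10) = 0*(-153) + 10 = 0 + 10 = 10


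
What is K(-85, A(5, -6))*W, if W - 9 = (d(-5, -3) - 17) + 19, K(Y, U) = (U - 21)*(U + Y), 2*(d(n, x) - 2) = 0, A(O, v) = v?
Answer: 31941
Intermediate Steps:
d(n, x) = 2 (d(n, x) = 2 + (½)*0 = 2 + 0 = 2)
K(Y, U) = (-21 + U)*(U + Y)
W = 13 (W = 9 + ((2 - 17) + 19) = 9 + (-15 + 19) = 9 + 4 = 13)
K(-85, A(5, -6))*W = ((-6)² - 21*(-6) - 21*(-85) - 6*(-85))*13 = (36 + 126 + 1785 + 510)*13 = 2457*13 = 31941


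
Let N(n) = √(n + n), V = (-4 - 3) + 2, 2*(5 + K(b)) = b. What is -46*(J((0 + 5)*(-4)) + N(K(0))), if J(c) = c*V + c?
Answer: -3680 - 46*I*√10 ≈ -3680.0 - 145.46*I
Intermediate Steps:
K(b) = -5 + b/2
V = -5 (V = -7 + 2 = -5)
J(c) = -4*c (J(c) = c*(-5) + c = -5*c + c = -4*c)
N(n) = √2*√n (N(n) = √(2*n) = √2*√n)
-46*(J((0 + 5)*(-4)) + N(K(0))) = -46*(-4*(0 + 5)*(-4) + √2*√(-5 + (½)*0)) = -46*(-20*(-4) + √2*√(-5 + 0)) = -46*(-4*(-20) + √2*√(-5)) = -46*(80 + √2*(I*√5)) = -46*(80 + I*√10) = -3680 - 46*I*√10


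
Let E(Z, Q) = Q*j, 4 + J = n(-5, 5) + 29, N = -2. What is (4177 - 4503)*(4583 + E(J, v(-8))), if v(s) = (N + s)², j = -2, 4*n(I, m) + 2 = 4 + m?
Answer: -1428858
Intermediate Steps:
n(I, m) = ½ + m/4 (n(I, m) = -½ + (4 + m)/4 = -½ + (1 + m/4) = ½ + m/4)
J = 107/4 (J = -4 + ((½ + (¼)*5) + 29) = -4 + ((½ + 5/4) + 29) = -4 + (7/4 + 29) = -4 + 123/4 = 107/4 ≈ 26.750)
v(s) = (-2 + s)²
E(Z, Q) = -2*Q (E(Z, Q) = Q*(-2) = -2*Q)
(4177 - 4503)*(4583 + E(J, v(-8))) = (4177 - 4503)*(4583 - 2*(-2 - 8)²) = -326*(4583 - 2*(-10)²) = -326*(4583 - 2*100) = -326*(4583 - 200) = -326*4383 = -1428858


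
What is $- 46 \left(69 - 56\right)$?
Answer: $-598$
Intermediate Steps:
$- 46 \left(69 - 56\right) = \left(-46\right) 13 = -598$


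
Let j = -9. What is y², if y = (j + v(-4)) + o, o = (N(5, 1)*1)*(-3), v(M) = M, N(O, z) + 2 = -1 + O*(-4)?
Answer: 3136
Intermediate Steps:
N(O, z) = -3 - 4*O (N(O, z) = -2 + (-1 + O*(-4)) = -2 + (-1 - 4*O) = -3 - 4*O)
o = 69 (o = ((-3 - 4*5)*1)*(-3) = ((-3 - 20)*1)*(-3) = -23*1*(-3) = -23*(-3) = 69)
y = 56 (y = (-9 - 4) + 69 = -13 + 69 = 56)
y² = 56² = 3136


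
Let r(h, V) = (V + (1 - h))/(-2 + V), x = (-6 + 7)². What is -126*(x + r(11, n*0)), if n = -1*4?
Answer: -756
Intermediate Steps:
n = -4
x = 1 (x = 1² = 1)
r(h, V) = (1 + V - h)/(-2 + V)
-126*(x + r(11, n*0)) = -126*(1 + (1 - 4*0 - 1*11)/(-2 - 4*0)) = -126*(1 + (1 + 0 - 11)/(-2 + 0)) = -126*(1 - 10/(-2)) = -126*(1 - ½*(-10)) = -126*(1 + 5) = -126*6 = -756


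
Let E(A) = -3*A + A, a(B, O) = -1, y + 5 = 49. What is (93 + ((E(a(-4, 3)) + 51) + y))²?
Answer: 36100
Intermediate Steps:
y = 44 (y = -5 + 49 = 44)
E(A) = -2*A
(93 + ((E(a(-4, 3)) + 51) + y))² = (93 + ((-2*(-1) + 51) + 44))² = (93 + ((2 + 51) + 44))² = (93 + (53 + 44))² = (93 + 97)² = 190² = 36100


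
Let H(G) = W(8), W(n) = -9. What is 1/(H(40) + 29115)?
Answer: 1/29106 ≈ 3.4357e-5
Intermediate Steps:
H(G) = -9
1/(H(40) + 29115) = 1/(-9 + 29115) = 1/29106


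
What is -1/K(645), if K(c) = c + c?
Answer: -1/1290 ≈ -0.00077519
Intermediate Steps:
K(c) = 2*c
-1/K(645) = -1/(2*645) = -1/1290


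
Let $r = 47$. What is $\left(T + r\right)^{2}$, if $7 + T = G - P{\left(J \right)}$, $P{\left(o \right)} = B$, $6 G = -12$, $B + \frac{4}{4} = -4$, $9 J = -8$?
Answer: $1849$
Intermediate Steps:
$J = - \frac{8}{9}$ ($J = \frac{1}{9} \left(-8\right) = - \frac{8}{9} \approx -0.88889$)
$B = -5$ ($B = -1 - 4 = -5$)
$G = -2$ ($G = \frac{1}{6} \left(-12\right) = -2$)
$P{\left(o \right)} = -5$
$T = -4$ ($T = -7 - -3 = -7 + \left(-2 + 5\right) = -7 + 3 = -4$)
$\left(T + r\right)^{2} = \left(-4 + 47\right)^{2} = 43^{2} = 1849$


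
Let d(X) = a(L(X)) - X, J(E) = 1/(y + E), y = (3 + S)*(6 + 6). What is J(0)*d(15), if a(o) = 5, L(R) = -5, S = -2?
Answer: -5/6 ≈ -0.83333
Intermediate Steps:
y = 12 (y = (3 - 2)*(6 + 6) = 1*12 = 12)
J(E) = 1/(12 + E)
d(X) = 5 - X
J(0)*d(15) = (5 - 1*15)/(12 + 0) = (5 - 15)/12 = (1/12)*(-10) = -5/6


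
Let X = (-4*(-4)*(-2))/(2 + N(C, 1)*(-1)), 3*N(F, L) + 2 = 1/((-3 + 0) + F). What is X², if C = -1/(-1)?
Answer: 36864/289 ≈ 127.56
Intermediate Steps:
C = 1 (C = -1*(-1) = 1)
N(F, L) = -⅔ + 1/(3*(-3 + F)) (N(F, L) = -⅔ + 1/(3*((-3 + 0) + F)) = -⅔ + 1/(3*(-3 + F)))
X = -192/17 (X = (-4*(-4)*(-2))/(2 + ((7 - 2*1)/(3*(-3 + 1)))*(-1)) = (16*(-2))/(2 + ((⅓)*(7 - 2)/(-2))*(-1)) = -32/(2 + ((⅓)*(-½)*5)*(-1)) = -32/(2 - ⅚*(-1)) = -32/(2 + ⅚) = -32/17/6 = -32*6/17 = -192/17 ≈ -11.294)
X² = (-192/17)² = 36864/289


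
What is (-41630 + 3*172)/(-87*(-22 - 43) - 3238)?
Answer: -41114/2417 ≈ -17.010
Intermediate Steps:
(-41630 + 3*172)/(-87*(-22 - 43) - 3238) = (-41630 + 516)/(-87*(-65) - 3238) = -41114/(5655 - 3238) = -41114/2417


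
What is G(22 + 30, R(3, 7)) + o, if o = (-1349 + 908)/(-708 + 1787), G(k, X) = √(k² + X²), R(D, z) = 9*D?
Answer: -441/1079 + √3433 ≈ 58.183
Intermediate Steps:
G(k, X) = √(X² + k²)
o = -441/1079 ≈ -0.40871
G(22 + 30, R(3, 7)) + o = √((9*3)² + (22 + 30)²) - 441/1079 = √(27² + 52²) - 441/1079 = √(729 + 2704) - 441/1079 = √3433 - 441/1079 = -441/1079 + √3433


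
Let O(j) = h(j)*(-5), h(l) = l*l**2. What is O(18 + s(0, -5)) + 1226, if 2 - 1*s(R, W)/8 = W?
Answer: -2024894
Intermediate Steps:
s(R, W) = 16 - 8*W
h(l) = l**3
O(j) = -5*j**3 (O(j) = j**3*(-5) = -5*j**3)
O(18 + s(0, -5)) + 1226 = -5*(18 + (16 - 8*(-5)))**3 + 1226 = -5*(18 + (16 + 40))**3 + 1226 = -5*(18 + 56)**3 + 1226 = -5*74**3 + 1226 = -5*405224 + 1226 = -2026120 + 1226 = -2024894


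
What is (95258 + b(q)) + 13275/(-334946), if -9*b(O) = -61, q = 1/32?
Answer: 287176886843/3014514 ≈ 95265.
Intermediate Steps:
q = 1/32 ≈ 0.031250
b(O) = 61/9 (b(O) = -⅑*(-61) = 61/9)
(95258 + b(q)) + 13275/(-334946) = (95258 + 61/9) + 13275/(-334946) = 857383/9 + 13275*(-1/334946) = 857383/9 - 13275/334946 = 287176886843/3014514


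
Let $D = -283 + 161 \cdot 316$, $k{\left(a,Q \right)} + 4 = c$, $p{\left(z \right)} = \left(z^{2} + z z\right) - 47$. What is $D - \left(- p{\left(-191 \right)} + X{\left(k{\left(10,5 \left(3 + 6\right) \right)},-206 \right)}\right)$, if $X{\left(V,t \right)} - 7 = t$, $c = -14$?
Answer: $123707$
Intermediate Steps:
$p{\left(z \right)} = -47 + 2 z^{2}$ ($p{\left(z \right)} = \left(z^{2} + z^{2}\right) - 47 = 2 z^{2} - 47 = -47 + 2 z^{2}$)
$k{\left(a,Q \right)} = -18$ ($k{\left(a,Q \right)} = -4 - 14 = -18$)
$X{\left(V,t \right)} = 7 + t$
$D = 50593$ ($D = -283 + 50876 = 50593$)
$D - \left(- p{\left(-191 \right)} + X{\left(k{\left(10,5 \left(3 + 6\right) \right)},-206 \right)}\right) = 50593 - \left(-152 - 72962\right) = 50593 + \left(\left(-47 + 2 \cdot 36481\right) - -199\right) = 50593 + \left(\left(-47 + 72962\right) + 199\right) = 50593 + \left(72915 + 199\right) = 50593 + 73114 = 123707$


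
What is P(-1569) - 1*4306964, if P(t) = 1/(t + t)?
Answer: -13515253033/3138 ≈ -4.3070e+6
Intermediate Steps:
P(t) = 1/(2*t)
P(-1569) - 1*4306964 = (½)/(-1569) - 1*4306964 = (½)*(-1/1569) - 4306964 = -1/3138 - 4306964 = -13515253033/3138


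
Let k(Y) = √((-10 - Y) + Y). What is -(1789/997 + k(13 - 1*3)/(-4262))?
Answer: -1789/997 + I*√10/4262 ≈ -1.7944 + 0.00074197*I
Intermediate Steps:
k(Y) = I*√10 (k(Y) = √(-10) = I*√10)
-(1789/997 + k(13 - 1*3)/(-4262)) = -(1789/997 + (I*√10)/(-4262)) = -(1789*(1/997) + (I*√10)*(-1/4262)) = -(1789/997 - I*√10/4262) = -1789/997 + I*√10/4262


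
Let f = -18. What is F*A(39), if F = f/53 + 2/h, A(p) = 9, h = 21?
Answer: -816/371 ≈ -2.1995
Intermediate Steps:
F = -272/1113 (F = -18/53 + 2/21 = -272/1113 ≈ -0.24438)
F*A(39) = -272/1113*9 = -816/371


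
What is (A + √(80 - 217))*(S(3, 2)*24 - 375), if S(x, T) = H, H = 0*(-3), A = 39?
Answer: -14625 - 375*I*√137 ≈ -14625.0 - 4389.3*I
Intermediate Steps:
H = 0
S(x, T) = 0
(A + √(80 - 217))*(S(3, 2)*24 - 375) = (39 + √(80 - 217))*(0*24 - 375) = (39 + √(-137))*(0 - 375) = (39 + I*√137)*(-375) = -14625 - 375*I*√137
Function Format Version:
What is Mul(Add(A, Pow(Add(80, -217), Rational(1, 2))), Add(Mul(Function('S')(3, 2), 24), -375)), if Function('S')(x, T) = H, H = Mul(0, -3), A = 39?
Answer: Add(-14625, Mul(-375, I, Pow(137, Rational(1, 2)))) ≈ Add(-14625., Mul(-4389.3, I))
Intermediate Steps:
H = 0
Function('S')(x, T) = 0
Mul(Add(A, Pow(Add(80, -217), Rational(1, 2))), Add(Mul(Function('S')(3, 2), 24), -375)) = Mul(Add(39, Pow(Add(80, -217), Rational(1, 2))), Add(Mul(0, 24), -375)) = Mul(Add(39, Pow(-137, Rational(1, 2))), Add(0, -375)) = Mul(Add(39, Mul(I, Pow(137, Rational(1, 2)))), -375) = Add(-14625, Mul(-375, I, Pow(137, Rational(1, 2))))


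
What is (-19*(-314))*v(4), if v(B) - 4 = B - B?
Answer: 23864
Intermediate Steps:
v(B) = 4 (v(B) = 4 + (B - B) = 4 + 0 = 4)
(-19*(-314))*v(4) = -19*(-314)*4 = 5966*4 = 23864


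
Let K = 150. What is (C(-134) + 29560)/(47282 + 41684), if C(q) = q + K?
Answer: 14788/44483 ≈ 0.33244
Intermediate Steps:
C(q) = 150 + q (C(q) = q + 150 = 150 + q)
(C(-134) + 29560)/(47282 + 41684) = ((150 - 134) + 29560)/(47282 + 41684) = (16 + 29560)/88966 = 29576*(1/88966) = 14788/44483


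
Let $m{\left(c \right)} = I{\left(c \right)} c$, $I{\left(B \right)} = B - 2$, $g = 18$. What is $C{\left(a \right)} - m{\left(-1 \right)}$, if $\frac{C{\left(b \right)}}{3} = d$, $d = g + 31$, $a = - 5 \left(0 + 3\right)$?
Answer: $144$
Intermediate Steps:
$a = -15$ ($a = \left(-5\right) 3 = -15$)
$d = 49$ ($d = 18 + 31 = 49$)
$C{\left(b \right)} = 147$ ($C{\left(b \right)} = 3 \cdot 49 = 147$)
$I{\left(B \right)} = -2 + B$
$m{\left(c \right)} = c \left(-2 + c\right)$ ($m{\left(c \right)} = \left(-2 + c\right) c = c \left(-2 + c\right)$)
$C{\left(a \right)} - m{\left(-1 \right)} = 147 - - (-2 - 1) = 147 - \left(-1\right) \left(-3\right) = 147 - 3 = 144$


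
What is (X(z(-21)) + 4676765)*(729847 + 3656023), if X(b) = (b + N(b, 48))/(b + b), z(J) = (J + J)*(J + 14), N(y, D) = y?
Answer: 20511687696420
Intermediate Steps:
z(J) = 2*J*(14 + J) (z(J) = (2*J)*(14 + J) = 2*J*(14 + J))
X(b) = 1 (X(b) = (b + b)/(b + b) = (2*b)/((2*b)) = (2*b)*(1/(2*b)) = 1)
(X(z(-21)) + 4676765)*(729847 + 3656023) = (1 + 4676765)*(729847 + 3656023) = 4676766*4385870 = 20511687696420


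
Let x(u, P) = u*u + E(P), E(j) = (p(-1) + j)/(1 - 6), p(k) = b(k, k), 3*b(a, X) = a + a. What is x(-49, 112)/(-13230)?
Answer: -35681/198450 ≈ -0.17980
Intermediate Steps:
b(a, X) = 2*a/3 (b(a, X) = (a + a)/3 = (2*a)/3 = 2*a/3)
p(k) = 2*k/3
E(j) = 2/15 - j/5 (E(j) = ((2/3)*(-1) + j)/(1 - 6) = (-2/3 + j)/(-5) = (-2/3 + j)*(-1/5) = 2/15 - j/5)
x(u, P) = 2/15 + u**2 - P/5 (x(u, P) = u*u + (2/15 - P/5) = u**2 + (2/15 - P/5) = 2/15 + u**2 - P/5)
x(-49, 112)/(-13230) = (2/15 + (-49)**2 - 1/5*112)/(-13230) = (2/15 + 2401 - 112/5)*(-1/13230) = (35681/15)*(-1/13230) = -35681/198450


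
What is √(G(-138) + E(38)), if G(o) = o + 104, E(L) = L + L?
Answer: √42 ≈ 6.4807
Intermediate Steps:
E(L) = 2*L
G(o) = 104 + o
√(G(-138) + E(38)) = √((104 - 138) + 2*38) = √(-34 + 76) = √42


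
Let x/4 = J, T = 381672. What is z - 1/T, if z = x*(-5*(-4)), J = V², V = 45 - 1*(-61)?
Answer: 343077327359/381672 ≈ 8.9888e+5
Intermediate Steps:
V = 106 (V = 45 + 61 = 106)
J = 11236 (J = 106² = 11236)
x = 44944 (x = 4*11236 = 44944)
z = 898880 (z = 44944*(-5*(-4)) = 44944*20 = 898880)
z - 1/T = 898880 - 1/381672 = 343077327359/381672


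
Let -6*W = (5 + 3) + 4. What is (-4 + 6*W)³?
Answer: -4096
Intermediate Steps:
W = -2 (W = -((5 + 3) + 4)/6 = -(8 + 4)/6 = -⅙*12 = -2)
(-4 + 6*W)³ = (-4 + 6*(-2))³ = (-4 - 12)³ = (-16)³ = -4096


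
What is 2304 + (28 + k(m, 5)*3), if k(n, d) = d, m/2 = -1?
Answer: 2347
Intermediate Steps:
m = -2 (m = 2*(-1) = -2)
2304 + (28 + k(m, 5)*3) = 2304 + (28 + 5*3) = 2304 + (28 + 15) = 2304 + 43 = 2347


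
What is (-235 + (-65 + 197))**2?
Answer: 10609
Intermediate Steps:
(-235 + (-65 + 197))**2 = (-235 + 132)**2 = (-103)**2 = 10609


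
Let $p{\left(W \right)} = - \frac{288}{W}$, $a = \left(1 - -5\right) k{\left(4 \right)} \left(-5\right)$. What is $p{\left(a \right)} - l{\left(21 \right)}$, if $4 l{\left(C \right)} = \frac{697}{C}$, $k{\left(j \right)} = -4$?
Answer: $- \frac{4493}{420} \approx -10.698$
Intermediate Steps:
$l{\left(C \right)} = \frac{697}{4 C}$ ($l{\left(C \right)} = \frac{697 \frac{1}{C}}{4} = \frac{697}{4 C}$)
$a = 120$ ($a = \left(1 - -5\right) \left(-4\right) \left(-5\right) = \left(1 + 5\right) \left(-4\right) \left(-5\right) = 6 \left(-4\right) \left(-5\right) = \left(-24\right) \left(-5\right) = 120$)
$p{\left(a \right)} - l{\left(21 \right)} = - \frac{288}{120} - \frac{697}{4 \cdot 21} = \left(-288\right) \frac{1}{120} - \frac{697}{4} \cdot \frac{1}{21} = - \frac{12}{5} - \frac{697}{84} = - \frac{4493}{420}$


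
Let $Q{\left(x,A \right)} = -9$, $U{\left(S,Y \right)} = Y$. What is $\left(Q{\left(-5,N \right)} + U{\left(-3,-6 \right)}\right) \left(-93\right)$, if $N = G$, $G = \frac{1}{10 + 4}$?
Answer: $1395$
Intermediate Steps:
$G = \frac{1}{14} \approx 0.071429$
$N = \frac{1}{14} \approx 0.071429$
$\left(Q{\left(-5,N \right)} + U{\left(-3,-6 \right)}\right) \left(-93\right) = \left(-9 - 6\right) \left(-93\right) = \left(-15\right) \left(-93\right) = 1395$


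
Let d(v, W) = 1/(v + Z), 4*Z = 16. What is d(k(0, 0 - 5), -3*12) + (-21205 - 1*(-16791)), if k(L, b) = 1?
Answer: -22069/5 ≈ -4413.8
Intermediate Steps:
Z = 4 (Z = (¼)*16 = 4)
d(v, W) = 1/(4 + v) (d(v, W) = 1/(v + 4) = 1/(4 + v))
d(k(0, 0 - 5), -3*12) + (-21205 - 1*(-16791)) = 1/(4 + 1) + (-21205 - 1*(-16791)) = 1/5 + (-21205 + 16791) = ⅕ - 4414 = -22069/5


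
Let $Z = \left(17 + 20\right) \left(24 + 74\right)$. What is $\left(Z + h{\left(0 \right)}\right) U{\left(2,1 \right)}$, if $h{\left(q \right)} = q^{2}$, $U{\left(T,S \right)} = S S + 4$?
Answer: $18130$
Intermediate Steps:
$U{\left(T,S \right)} = 4 + S^{2}$ ($U{\left(T,S \right)} = S^{2} + 4 = 4 + S^{2}$)
$Z = 3626$ ($Z = 37 \cdot 98 = 3626$)
$\left(Z + h{\left(0 \right)}\right) U{\left(2,1 \right)} = \left(3626 + 0^{2}\right) \left(4 + 1^{2}\right) = \left(3626 + 0\right) \left(4 + 1\right) = 3626 \cdot 5 = 18130$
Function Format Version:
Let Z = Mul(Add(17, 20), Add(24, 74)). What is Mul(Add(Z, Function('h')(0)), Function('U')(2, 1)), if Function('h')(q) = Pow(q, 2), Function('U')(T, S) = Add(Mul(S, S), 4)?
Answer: 18130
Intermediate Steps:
Function('U')(T, S) = Add(4, Pow(S, 2)) (Function('U')(T, S) = Add(Pow(S, 2), 4) = Add(4, Pow(S, 2)))
Z = 3626 (Z = Mul(37, 98) = 3626)
Mul(Add(Z, Function('h')(0)), Function('U')(2, 1)) = Mul(Add(3626, Pow(0, 2)), Add(4, Pow(1, 2))) = Mul(Add(3626, 0), Add(4, 1)) = Mul(3626, 5) = 18130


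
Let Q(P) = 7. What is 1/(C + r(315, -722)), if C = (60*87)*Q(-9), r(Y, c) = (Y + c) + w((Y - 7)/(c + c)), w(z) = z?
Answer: 361/13043936 ≈ 2.7676e-5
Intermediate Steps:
r(Y, c) = Y + c + (-7 + Y)/(2*c) (r(Y, c) = (Y + c) + (Y - 7)/(c + c) = (Y + c) + (-7 + Y)/((2*c)) = (Y + c) + (-7 + Y)*(1/(2*c)) = (Y + c) + (-7 + Y)/(2*c) = Y + c + (-7 + Y)/(2*c))
C = 36540 (C = (60*87)*7 = 5220*7 = 36540)
1/(C + r(315, -722)) = 1/(36540 + (1/2)*(-7 + 315 + 2*(-722)*(315 - 722))/(-722)) = 1/(36540 + (1/2)*(-1/722)*(-7 + 315 + 2*(-722)*(-407))) = 1/(36540 + (1/2)*(-1/722)*(-7 + 315 + 587708)) = 1/(36540 + (1/2)*(-1/722)*588016) = 1/(36540 - 147004/361) = 1/(13043936/361) = 361/13043936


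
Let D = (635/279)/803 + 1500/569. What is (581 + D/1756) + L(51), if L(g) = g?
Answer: 141473350019791/223849705068 ≈ 632.00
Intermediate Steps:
D = 336416815/127477053 (D = (635*(1/279))*(1/803) + 1500*(1/569) = (635/279)*(1/803) + 1500/569 = 635/224037 + 1500/569 = 336416815/127477053 ≈ 2.6390)
(581 + D/1756) + L(51) = (581 + (336416815/127477053)/1756) + 51 = (581 + (336416815/127477053)*(1/1756)) + 51 = (581 + 336416815/223849705068) + 51 = 130057015061323/223849705068 + 51 = 141473350019791/223849705068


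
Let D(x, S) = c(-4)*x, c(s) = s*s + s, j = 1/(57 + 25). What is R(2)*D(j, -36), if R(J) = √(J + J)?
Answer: 12/41 ≈ 0.29268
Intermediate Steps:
j = 1/82 ≈ 0.012195
c(s) = s + s² (c(s) = s² + s = s + s²)
R(J) = √2*√J (R(J) = √(2*J) = √2*√J)
D(x, S) = 12*x (D(x, S) = (-4*(1 - 4))*x = (-4*(-3))*x = 12*x)
R(2)*D(j, -36) = (√2*√2)*(12*(1/82)) = 2*(6/41) = 12/41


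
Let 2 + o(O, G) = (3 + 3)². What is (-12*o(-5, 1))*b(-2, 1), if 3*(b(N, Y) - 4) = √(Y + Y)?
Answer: -1632 - 136*√2 ≈ -1824.3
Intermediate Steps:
b(N, Y) = 4 + √2*√Y/3 (b(N, Y) = 4 + √(Y + Y)/3 = 4 + √(2*Y)/3 = 4 + (√2*√Y)/3 = 4 + √2*√Y/3)
o(O, G) = 34 (o(O, G) = -2 + (3 + 3)² = -2 + 6² = -2 + 36 = 34)
(-12*o(-5, 1))*b(-2, 1) = (-12*34)*(4 + √2*√1/3) = -408*(4 + (⅓)*√2*1) = -408*(4 + √2/3) = -1632 - 136*√2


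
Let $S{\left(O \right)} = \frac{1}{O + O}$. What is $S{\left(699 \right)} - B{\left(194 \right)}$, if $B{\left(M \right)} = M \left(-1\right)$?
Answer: $\frac{271213}{1398} \approx 194.0$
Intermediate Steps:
$B{\left(M \right)} = - M$
$S{\left(O \right)} = \frac{1}{2 O}$
$S{\left(699 \right)} - B{\left(194 \right)} = \frac{1}{2 \cdot 699} - \left(-1\right) 194 = \frac{1}{2} \cdot \frac{1}{699} - -194 = \frac{1}{1398} + 194 = \frac{271213}{1398}$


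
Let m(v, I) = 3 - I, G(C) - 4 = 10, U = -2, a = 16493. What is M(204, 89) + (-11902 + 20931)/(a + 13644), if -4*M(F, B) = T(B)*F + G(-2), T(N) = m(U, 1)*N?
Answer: -547360273/60274 ≈ -9081.2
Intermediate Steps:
G(C) = 14 (G(C) = 4 + 10 = 14)
T(N) = 2*N (T(N) = (3 - 1*1)*N = (3 - 1)*N = 2*N)
M(F, B) = -7/2 - B*F/2 (M(F, B) = -((2*B)*F + 14)/4 = -(2*B*F + 14)/4 = -(14 + 2*B*F)/4 = -7/2 - B*F/2)
M(204, 89) + (-11902 + 20931)/(a + 13644) = (-7/2 - 1/2*89*204) + (-11902 + 20931)/(16493 + 13644) = (-7/2 - 9078) + 9029/30137 = -18163/2 + 9029*(1/30137) = -18163/2 + 9029/30137 = -547360273/60274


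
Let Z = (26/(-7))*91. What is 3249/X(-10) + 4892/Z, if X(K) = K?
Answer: -573541/1690 ≈ -339.37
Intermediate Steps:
Z = -338 (Z = (26*(-⅐))*91 = -26/7*91 = -338)
3249/X(-10) + 4892/Z = 3249/(-10) + 4892/(-338) = 3249*(-⅒) + 4892*(-1/338) = -3249/10 - 2446/169 = -573541/1690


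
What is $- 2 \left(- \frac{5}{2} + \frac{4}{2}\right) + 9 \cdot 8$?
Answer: $73$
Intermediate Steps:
$- 2 \left(- \frac{5}{2} + \frac{4}{2}\right) + 9 \cdot 8 = - 2 \left(\left(-5\right) \frac{1}{2} + 4 \cdot \frac{1}{2}\right) + 72 = - 2 \left(- \frac{5}{2} + 2\right) + 72 = \left(-2\right) \left(- \frac{1}{2}\right) + 72 = 1 + 72 = 73$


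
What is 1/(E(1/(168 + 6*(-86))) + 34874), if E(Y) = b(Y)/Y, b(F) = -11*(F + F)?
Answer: 1/34852 ≈ 2.8693e-5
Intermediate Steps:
b(F) = -22*F
E(Y) = -22 (E(Y) = (-22*Y)/Y = -22)
1/(E(1/(168 + 6*(-86))) + 34874) = 1/(-22 + 34874) = 1/34852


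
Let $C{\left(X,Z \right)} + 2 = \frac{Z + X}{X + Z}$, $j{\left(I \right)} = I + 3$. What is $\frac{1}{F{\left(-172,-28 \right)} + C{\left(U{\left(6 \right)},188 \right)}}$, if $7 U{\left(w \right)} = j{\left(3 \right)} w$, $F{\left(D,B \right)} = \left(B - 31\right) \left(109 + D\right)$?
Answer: $\frac{1}{3716} \approx 0.00026911$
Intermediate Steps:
$j{\left(I \right)} = 3 + I$
$F{\left(D,B \right)} = \left(-31 + B\right) \left(109 + D\right)$
$U{\left(w \right)} = \frac{6 w}{7}$ ($U{\left(w \right)} = \frac{\left(3 + 3\right) w}{7} = \frac{6 w}{7}$)
$C{\left(X,Z \right)} = -1$ ($C{\left(X,Z \right)} = -2 + \frac{Z + X}{X + Z} = -2 + \frac{X + Z}{X + Z} = -2 + 1 = -1$)
$\frac{1}{F{\left(-172,-28 \right)} + C{\left(U{\left(6 \right)},188 \right)}} = \frac{1}{\left(-3379 - -5332 + 109 \left(-28\right) - -4816\right) - 1} = \frac{1}{\left(-3379 + 5332 - 3052 + 4816\right) - 1} = \frac{1}{3717 - 1} = \frac{1}{3716}$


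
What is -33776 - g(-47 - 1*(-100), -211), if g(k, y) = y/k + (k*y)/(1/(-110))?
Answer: -66986807/53 ≈ -1.2639e+6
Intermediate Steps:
g(k, y) = y/k - 110*k*y (g(k, y) = y/k + (k*y)/(-1/110) = y/k + (k*y)*(-110) = y/k - 110*k*y)
-33776 - g(-47 - 1*(-100), -211) = -33776 - (-211/(-47 - 1*(-100)) - 110*(-47 - 1*(-100))*(-211)) = -33776 - (-211/(-47 + 100) - 110*(-47 + 100)*(-211)) = -33776 - (-211/53 - 110*53*(-211)) = -33776 - (-211*1/53 + 1230130) = -33776 - (-211/53 + 1230130) = -33776 - 1*65196679/53 = -33776 - 65196679/53 = -66986807/53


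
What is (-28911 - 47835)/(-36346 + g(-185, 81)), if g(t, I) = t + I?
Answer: 12791/6075 ≈ 2.1055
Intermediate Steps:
g(t, I) = I + t
(-28911 - 47835)/(-36346 + g(-185, 81)) = (-28911 - 47835)/(-36346 + (81 - 185)) = -76746/(-36346 - 104) = -76746/(-36450) = -76746*(-1/36450) = 12791/6075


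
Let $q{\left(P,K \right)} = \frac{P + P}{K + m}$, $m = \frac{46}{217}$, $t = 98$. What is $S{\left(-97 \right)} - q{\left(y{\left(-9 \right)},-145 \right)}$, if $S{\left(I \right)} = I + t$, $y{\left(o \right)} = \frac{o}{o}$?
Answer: $\frac{31853}{31419} \approx 1.0138$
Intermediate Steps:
$m = \frac{46}{217}$ ($m = 46 \cdot \frac{1}{217} = \frac{46}{217} \approx 0.21198$)
$y{\left(o \right)} = 1$
$q{\left(P,K \right)} = \frac{2 P}{\frac{46}{217} + K}$ ($q{\left(P,K \right)} = \frac{P + P}{K + \frac{46}{217}} = \frac{2 P}{\frac{46}{217} + K}$)
$S{\left(I \right)} = 98 + I$ ($S{\left(I \right)} = I + 98 = 98 + I$)
$S{\left(-97 \right)} - q{\left(y{\left(-9 \right)},-145 \right)} = \left(98 - 97\right) - 434 \cdot 1 \frac{1}{46 + 217 \left(-145\right)} = 1 - 434 \cdot 1 \frac{1}{46 - 31465} = 1 - 434 \cdot 1 \frac{1}{-31419} = 1 - 434 \cdot 1 \left(- \frac{1}{31419}\right) = 1 - - \frac{434}{31419} = 1 + \frac{434}{31419} = \frac{31853}{31419}$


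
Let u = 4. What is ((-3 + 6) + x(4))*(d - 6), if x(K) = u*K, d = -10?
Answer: -304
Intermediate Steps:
x(K) = 4*K
((-3 + 6) + x(4))*(d - 6) = ((-3 + 6) + 4*4)*(-10 - 6) = (3 + 16)*(-16) = 19*(-16) = -304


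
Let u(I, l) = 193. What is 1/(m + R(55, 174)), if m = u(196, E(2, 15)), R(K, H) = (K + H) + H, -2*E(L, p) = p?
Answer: 1/596 ≈ 0.0016779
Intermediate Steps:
E(L, p) = -p/2
R(K, H) = K + 2*H (R(K, H) = (H + K) + H = K + 2*H)
m = 193
1/(m + R(55, 174)) = 1/(193 + (55 + 2*174)) = 1/(193 + (55 + 348)) = 1/(193 + 403) = 1/596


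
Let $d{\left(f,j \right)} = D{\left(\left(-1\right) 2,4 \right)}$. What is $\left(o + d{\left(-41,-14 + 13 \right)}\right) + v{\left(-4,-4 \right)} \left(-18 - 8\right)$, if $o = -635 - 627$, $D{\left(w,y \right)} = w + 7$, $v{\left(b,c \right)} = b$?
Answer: $-1153$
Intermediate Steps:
$D{\left(w,y \right)} = 7 + w$
$d{\left(f,j \right)} = 5$ ($d{\left(f,j \right)} = 7 - 2 = 5$)
$o = -1262$ ($o = -635 - 627 = -1262$)
$\left(o + d{\left(-41,-14 + 13 \right)}\right) + v{\left(-4,-4 \right)} \left(-18 - 8\right) = \left(-1262 + 5\right) - 4 \left(-18 - 8\right) = -1257 - -104 = -1257 + 104 = -1153$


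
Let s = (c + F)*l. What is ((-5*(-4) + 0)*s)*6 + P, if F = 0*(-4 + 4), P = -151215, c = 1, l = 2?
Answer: -150975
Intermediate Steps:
F = 0 (F = 0*0 = 0)
s = 2 (s = (1 + 0)*2 = 1*2 = 2)
((-5*(-4) + 0)*s)*6 + P = ((-5*(-4) + 0)*2)*6 - 151215 = ((20 + 0)*2)*6 - 151215 = (20*2)*6 - 151215 = 40*6 - 151215 = 240 - 151215 = -150975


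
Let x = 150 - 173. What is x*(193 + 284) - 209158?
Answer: -220129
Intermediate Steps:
x = -23
x*(193 + 284) - 209158 = -23*(193 + 284) - 209158 = -23*477 - 209158 = -10971 - 209158 = -220129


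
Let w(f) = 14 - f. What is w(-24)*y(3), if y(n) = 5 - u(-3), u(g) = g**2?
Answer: -152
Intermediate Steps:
y(n) = -4 (y(n) = 5 - 1*(-3)**2 = 5 - 1*9 = 5 - 9 = -4)
w(-24)*y(3) = (14 - 1*(-24))*(-4) = (14 + 24)*(-4) = 38*(-4) = -152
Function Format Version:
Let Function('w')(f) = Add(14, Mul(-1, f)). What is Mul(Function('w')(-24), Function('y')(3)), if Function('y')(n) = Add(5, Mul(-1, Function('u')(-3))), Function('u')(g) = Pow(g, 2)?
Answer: -152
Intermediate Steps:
Function('y')(n) = -4 (Function('y')(n) = Add(5, Mul(-1, Pow(-3, 2))) = Add(5, Mul(-1, 9)) = Add(5, -9) = -4)
Mul(Function('w')(-24), Function('y')(3)) = Mul(Add(14, Mul(-1, -24)), -4) = Mul(Add(14, 24), -4) = Mul(38, -4) = -152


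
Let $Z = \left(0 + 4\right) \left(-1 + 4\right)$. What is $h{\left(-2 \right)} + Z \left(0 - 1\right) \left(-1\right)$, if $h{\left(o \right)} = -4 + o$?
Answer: $6$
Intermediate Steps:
$Z = 12$ ($Z = 4 \cdot 3 = 12$)
$h{\left(-2 \right)} + Z \left(0 - 1\right) \left(-1\right) = \left(-4 - 2\right) + 12 \left(0 - 1\right) \left(-1\right) = -6 + 12 \left(\left(-1\right) \left(-1\right)\right) = -6 + 12 \cdot 1 = -6 + 12 = 6$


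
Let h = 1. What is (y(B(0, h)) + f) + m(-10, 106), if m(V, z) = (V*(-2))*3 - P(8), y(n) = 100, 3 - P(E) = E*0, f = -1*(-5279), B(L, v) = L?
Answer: 5436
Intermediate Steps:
f = 5279
P(E) = 3 (P(E) = 3 - E*0 = 3 - 1*0 = 3 + 0 = 3)
m(V, z) = -3 - 6*V (m(V, z) = (V*(-2))*3 - 1*3 = -2*V*3 - 3 = -6*V - 3 = -3 - 6*V)
(y(B(0, h)) + f) + m(-10, 106) = (100 + 5279) + (-3 - 6*(-10)) = 5379 + (-3 + 60) = 5379 + 57 = 5436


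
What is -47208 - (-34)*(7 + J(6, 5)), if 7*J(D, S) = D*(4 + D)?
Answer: -326750/7 ≈ -46679.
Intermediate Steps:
J(D, S) = D*(4 + D)/7 (J(D, S) = (D*(4 + D))/7 = D*(4 + D)/7)
-47208 - (-34)*(7 + J(6, 5)) = -47208 - (-34)*(7 + (⅐)*6*(4 + 6)) = -47208 - (-34)*(7 + (⅐)*6*10) = -47208 - (-34)*(7 + 60/7) = -47208 - (-34)*109/7 = -47208 - 1*(-3706/7) = -47208 + 3706/7 = -326750/7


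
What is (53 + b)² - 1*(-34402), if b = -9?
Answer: 36338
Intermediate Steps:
(53 + b)² - 1*(-34402) = (53 - 9)² - 1*(-34402) = 44² + 34402 = 1936 + 34402 = 36338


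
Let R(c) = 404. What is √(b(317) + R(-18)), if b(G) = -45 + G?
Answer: 26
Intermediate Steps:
√(b(317) + R(-18)) = √((-45 + 317) + 404) = √(272 + 404) = √676 = 26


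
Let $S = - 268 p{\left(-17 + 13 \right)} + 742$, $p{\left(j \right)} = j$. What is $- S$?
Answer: $-1814$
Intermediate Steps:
$S = 1814$ ($S = - 268 \left(-17 + 13\right) + 742 = \left(-268\right) \left(-4\right) + 742 = 1072 + 742 = 1814$)
$- S = \left(-1\right) 1814 = -1814$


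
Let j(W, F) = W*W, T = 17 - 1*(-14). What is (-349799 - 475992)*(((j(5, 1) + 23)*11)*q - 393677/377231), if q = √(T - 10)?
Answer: 325094923507/377231 - 436017648*√21 ≈ -1.9972e+9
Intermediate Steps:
T = 31 (T = 17 + 14 = 31)
j(W, F) = W²
q = √21 (q = √(31 - 10) = √21 ≈ 4.5826)
(-349799 - 475992)*(((j(5, 1) + 23)*11)*q - 393677/377231) = (-349799 - 475992)*(((5² + 23)*11)*√21 - 393677/377231) = -825791*(((25 + 23)*11)*√21 - 393677*1/377231) = -825791*((48*11)*√21 - 393677/377231) = -825791*(528*√21 - 393677/377231) = -825791*(-393677/377231 + 528*√21) = 325094923507/377231 - 436017648*√21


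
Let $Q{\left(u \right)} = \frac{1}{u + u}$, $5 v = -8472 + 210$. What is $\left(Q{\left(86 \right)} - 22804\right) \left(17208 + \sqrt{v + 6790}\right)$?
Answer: $- \frac{16873678674}{43} - \frac{50989731 \sqrt{190}}{430} \approx -3.9405 \cdot 10^{8}$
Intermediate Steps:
$v = - \frac{8262}{5}$ ($v = \frac{-8472 + 210}{5} = \frac{1}{5} \left(-8262\right) = - \frac{8262}{5} \approx -1652.4$)
$Q{\left(u \right)} = \frac{1}{2 u}$
$\left(Q{\left(86 \right)} - 22804\right) \left(17208 + \sqrt{v + 6790}\right) = \left(\frac{1}{2 \cdot 86} - 22804\right) \left(17208 + \sqrt{- \frac{8262}{5} + 6790}\right) = \left(\frac{1}{2} \cdot \frac{1}{86} - 22804\right) \left(17208 + \sqrt{\frac{25688}{5}}\right) = \left(\frac{1}{172} - 22804\right) \left(17208 + \frac{26 \sqrt{190}}{5}\right) = - \frac{3922287 \left(17208 + \frac{26 \sqrt{190}}{5}\right)}{172} = - \frac{16873678674}{43} - \frac{50989731 \sqrt{190}}{430}$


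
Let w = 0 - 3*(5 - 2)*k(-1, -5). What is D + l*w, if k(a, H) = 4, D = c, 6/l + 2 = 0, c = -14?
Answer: 94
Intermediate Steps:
l = -3 (l = 6/(-2 + 0) = 6/(-2) = 6*(-1/2) = -3)
D = -14
w = -36 (w = 0 - 3*(5 - 2)*4 = 0 - 9*4 = 0 - 3*12 = 0 - 36 = -36)
D + l*w = -14 - 3*(-36) = -14 + 108 = 94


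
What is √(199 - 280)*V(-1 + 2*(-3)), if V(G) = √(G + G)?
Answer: -9*√14 ≈ -33.675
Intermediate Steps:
V(G) = √2*√G (V(G) = √(2*G) = √2*√G)
√(199 - 280)*V(-1 + 2*(-3)) = √(199 - 280)*(√2*√(-1 + 2*(-3))) = √(-81)*(√2*√(-1 - 6)) = (9*I)*(√2*√(-7)) = (9*I)*(√2*(I*√7)) = (9*I)*(I*√14) = -9*√14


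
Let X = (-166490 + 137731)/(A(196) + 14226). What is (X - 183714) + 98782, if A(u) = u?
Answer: -1224918063/14422 ≈ -84934.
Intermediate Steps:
X = -28759/14422 (X = (-166490 + 137731)/(196 + 14226) = -28759/14422 ≈ -1.9941)
(X - 183714) + 98782 = (-28759/14422 - 183714) + 98782 = -2649552067/14422 + 98782 = -1224918063/14422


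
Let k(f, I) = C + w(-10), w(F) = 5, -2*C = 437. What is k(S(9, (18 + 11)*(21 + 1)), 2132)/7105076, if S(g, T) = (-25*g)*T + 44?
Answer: -427/14210152 ≈ -3.0049e-5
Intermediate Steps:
C = -437/2 (C = -½*437 = -437/2 ≈ -218.50)
S(g, T) = 44 - 25*T*g (S(g, T) = -25*T*g + 44 = 44 - 25*T*g)
k(f, I) = -427/2 (k(f, I) = -437/2 + 5 = -427/2)
k(S(9, (18 + 11)*(21 + 1)), 2132)/7105076 = -427/2/7105076 = -427/2*1/7105076 = -427/14210152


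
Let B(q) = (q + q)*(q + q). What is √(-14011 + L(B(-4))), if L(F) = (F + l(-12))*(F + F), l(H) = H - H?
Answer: 23*I*√11 ≈ 76.282*I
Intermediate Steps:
l(H) = 0
B(q) = 4*q² (B(q) = (2*q)*(2*q) = 4*q²)
L(F) = 2*F² (L(F) = (F + 0)*(F + F) = F*(2*F) = 2*F²)
√(-14011 + L(B(-4))) = √(-14011 + 2*(4*(-4)²)²) = √(-14011 + 2*(4*16)²) = √(-14011 + 2*64²) = √(-14011 + 2*4096) = √(-14011 + 8192) = √(-5819) = 23*I*√11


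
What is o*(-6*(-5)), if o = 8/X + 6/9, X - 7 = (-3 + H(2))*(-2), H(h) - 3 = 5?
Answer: -60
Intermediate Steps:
H(h) = 8 (H(h) = 3 + 5 = 8)
X = -3 (X = 7 + (-3 + 8)*(-2) = 7 + 5*(-2) = 7 - 10 = -3)
o = -2 (o = 8/(-3) + 6/9 = 8*(-⅓) + 6*(⅑) = -8/3 + ⅔ = -2)
o*(-6*(-5)) = -(-4)*3*(-5) = -(-4)*(-15) = -2*30 = -60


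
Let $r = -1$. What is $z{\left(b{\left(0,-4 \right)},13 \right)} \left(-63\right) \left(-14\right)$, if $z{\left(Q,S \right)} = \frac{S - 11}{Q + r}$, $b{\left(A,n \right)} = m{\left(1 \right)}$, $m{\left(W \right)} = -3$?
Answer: $-441$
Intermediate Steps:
$b{\left(A,n \right)} = -3$
$z{\left(Q,S \right)} = \frac{-11 + S}{-1 + Q}$ ($z{\left(Q,S \right)} = \frac{S - 11}{Q - 1} = \frac{-11 + S}{-1 + Q}$)
$z{\left(b{\left(0,-4 \right)},13 \right)} \left(-63\right) \left(-14\right) = \frac{-11 + 13}{-1 - 3} \left(-63\right) \left(-14\right) = \frac{1}{-4} \cdot 2 \left(-63\right) \left(-14\right) = \left(- \frac{1}{4}\right) 2 \left(-63\right) \left(-14\right) = \left(- \frac{1}{2}\right) \left(-63\right) \left(-14\right) = \frac{63}{2} \left(-14\right) = -441$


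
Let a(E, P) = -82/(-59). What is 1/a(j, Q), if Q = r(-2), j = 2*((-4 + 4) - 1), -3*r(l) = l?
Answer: 59/82 ≈ 0.71951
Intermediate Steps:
r(l) = -l/3
j = -2 (j = 2*(0 - 1) = 2*(-1) = -2)
Q = 2/3 (Q = -1/3*(-2) = 2/3 ≈ 0.66667)
a(E, P) = 82/59 (a(E, P) = -82*(-1/59) = 82/59)
1/a(j, Q) = 1/(82/59) = 59/82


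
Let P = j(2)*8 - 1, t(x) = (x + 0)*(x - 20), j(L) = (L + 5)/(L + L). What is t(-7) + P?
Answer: 202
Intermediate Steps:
j(L) = (5 + L)/(2*L) (j(L) = (5 + L)/((2*L)) = (5 + L)*(1/(2*L)) = (5 + L)/(2*L))
t(x) = x*(-20 + x)
P = 13 (P = ((½)*(5 + 2)/2)*8 - 1 = ((½)*(½)*7)*8 - 1 = (7/4)*8 - 1 = 14 - 1 = 13)
t(-7) + P = -7*(-20 - 7) + 13 = -7*(-27) + 13 = 189 + 13 = 202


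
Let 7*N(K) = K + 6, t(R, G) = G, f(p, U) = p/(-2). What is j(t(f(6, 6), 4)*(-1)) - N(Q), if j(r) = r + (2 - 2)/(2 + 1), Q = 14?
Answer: -48/7 ≈ -6.8571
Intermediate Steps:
f(p, U) = -p/2 (f(p, U) = p*(-½) = -p/2)
j(r) = r (j(r) = r + 0/3 = r + 0*(⅓) = r + 0 = r)
N(K) = 6/7 + K/7 (N(K) = (K + 6)/7 = (6 + K)/7 = 6/7 + K/7)
j(t(f(6, 6), 4)*(-1)) - N(Q) = 4*(-1) - (6/7 + (⅐)*14) = -4 - (6/7 + 2) = -4 - 1*20/7 = -4 - 20/7 = -48/7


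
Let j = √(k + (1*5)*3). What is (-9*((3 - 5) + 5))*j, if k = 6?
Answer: -27*√21 ≈ -123.73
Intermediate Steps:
j = √21 (j = √(6 + (1*5)*3) = √(6 + 5*3) = √(6 + 15) = √21 ≈ 4.5826)
(-9*((3 - 5) + 5))*j = (-9*((3 - 5) + 5))*√21 = (-9*(-2 + 5))*√21 = (-9*3)*√21 = -27*√21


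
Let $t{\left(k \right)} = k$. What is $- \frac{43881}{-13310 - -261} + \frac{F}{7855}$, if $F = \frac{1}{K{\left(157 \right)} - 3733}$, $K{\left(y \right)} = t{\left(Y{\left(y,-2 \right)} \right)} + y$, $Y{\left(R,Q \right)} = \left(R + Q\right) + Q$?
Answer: $\frac{1179857614816}{350857140585} \approx 3.3628$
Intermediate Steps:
$Y{\left(R,Q \right)} = R + 2 Q$ ($Y{\left(R,Q \right)} = \left(Q + R\right) + Q = R + 2 Q$)
$K{\left(y \right)} = -4 + 2 y$ ($K{\left(y \right)} = \left(y + 2 \left(-2\right)\right) + y = \left(y - 4\right) + y = \left(-4 + y\right) + y = -4 + 2 y$)
$F = - \frac{1}{3423}$ ($F = \frac{1}{\left(-4 + 2 \cdot 157\right) - 3733} = \frac{1}{\left(-4 + 314\right) - 3733} = \frac{1}{310 - 3733} = \frac{1}{-3423} = - \frac{1}{3423} \approx -0.00029214$)
$- \frac{43881}{-13310 - -261} + \frac{F}{7855} = - \frac{43881}{-13310 - -261} - \frac{1}{3423 \cdot 7855} = - \frac{43881}{-13310 + 261} - \frac{1}{26887665} = - \frac{43881}{-13049} - \frac{1}{26887665} = \left(-43881\right) \left(- \frac{1}{13049}\right) - \frac{1}{26887665} = \frac{43881}{13049} - \frac{1}{26887665} = \frac{1179857614816}{350857140585}$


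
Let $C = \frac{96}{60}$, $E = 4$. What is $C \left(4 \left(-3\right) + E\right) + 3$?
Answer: $- \frac{49}{5} \approx -9.8$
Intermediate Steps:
$C = \frac{8}{5}$ ($C = 96 \cdot \frac{1}{60} = \frac{8}{5} \approx 1.6$)
$C \left(4 \left(-3\right) + E\right) + 3 = \frac{8 \left(4 \left(-3\right) + 4\right)}{5} + 3 = \frac{8 \left(-12 + 4\right)}{5} + 3 = \frac{8}{5} \left(-8\right) + 3 = - \frac{64}{5} + 3 = - \frac{49}{5}$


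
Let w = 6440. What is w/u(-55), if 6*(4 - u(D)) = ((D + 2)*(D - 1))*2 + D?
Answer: -38640/5857 ≈ -6.5972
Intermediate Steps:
u(D) = 4 - D/6 - (-1 + D)*(2 + D)/3 (u(D) = 4 - (((D + 2)*(D - 1))*2 + D)/6 = 4 - (((2 + D)*(-1 + D))*2 + D)/6 = 4 - (((-1 + D)*(2 + D))*2 + D)/6 = 4 - (2*(-1 + D)*(2 + D) + D)/6 = 4 - (D + 2*(-1 + D)*(2 + D))/6 = 4 + (-D/6 - (-1 + D)*(2 + D)/3) = 4 - D/6 - (-1 + D)*(2 + D)/3)
w/u(-55) = 6440/(14/3 - 1/2*(-55) - 1/3*(-55)**2) = 6440/(14/3 + 55/2 - 1/3*3025) = 6440/(14/3 + 55/2 - 3025/3) = 6440/(-5857/6) = 6440*(-6/5857) = -38640/5857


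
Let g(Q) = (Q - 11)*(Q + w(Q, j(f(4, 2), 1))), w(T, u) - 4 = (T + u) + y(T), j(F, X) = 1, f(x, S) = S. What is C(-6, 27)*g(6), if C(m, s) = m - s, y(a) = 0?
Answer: 2805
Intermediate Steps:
w(T, u) = 4 + T + u (w(T, u) = 4 + ((T + u) + 0) = 4 + (T + u) = 4 + T + u)
g(Q) = (-11 + Q)*(5 + 2*Q) (g(Q) = (Q - 11)*(Q + (4 + Q + 1)) = (-11 + Q)*(Q + (5 + Q)) = (-11 + Q)*(5 + 2*Q))
C(-6, 27)*g(6) = (-6 - 1*27)*(-55 - 17*6 + 2*6²) = (-6 - 27)*(-55 - 102 + 2*36) = -33*(-55 - 102 + 72) = -33*(-85) = 2805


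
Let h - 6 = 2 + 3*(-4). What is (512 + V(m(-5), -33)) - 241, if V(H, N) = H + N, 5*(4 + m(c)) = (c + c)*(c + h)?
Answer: 252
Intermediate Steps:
h = -4 (h = 6 + (2 + 3*(-4)) = 6 + (2 - 12) = 6 - 10 = -4)
m(c) = -4 + 2*c*(-4 + c)/5 (m(c) = -4 + ((c + c)*(c - 4))/5 = -4 + ((2*c)*(-4 + c))/5 = -4 + (2*c*(-4 + c))/5 = -4 + 2*c*(-4 + c)/5)
(512 + V(m(-5), -33)) - 241 = (512 + ((-4 - 8/5*(-5) + (⅖)*(-5)²) - 33)) - 241 = (512 + ((-4 + 8 + (⅖)*25) - 33)) - 241 = (512 + ((-4 + 8 + 10) - 33)) - 241 = (512 + (14 - 33)) - 241 = (512 - 19) - 241 = 493 - 241 = 252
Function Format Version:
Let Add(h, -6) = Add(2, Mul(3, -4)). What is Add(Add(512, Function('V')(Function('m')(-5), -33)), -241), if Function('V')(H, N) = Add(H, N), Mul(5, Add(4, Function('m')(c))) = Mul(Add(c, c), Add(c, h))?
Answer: 252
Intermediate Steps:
h = -4 (h = Add(6, Add(2, Mul(3, -4))) = Add(6, Add(2, -12)) = Add(6, -10) = -4)
Function('m')(c) = Add(-4, Mul(Rational(2, 5), c, Add(-4, c))) (Function('m')(c) = Add(-4, Mul(Rational(1, 5), Mul(Add(c, c), Add(c, -4)))) = Add(-4, Mul(Rational(1, 5), Mul(Mul(2, c), Add(-4, c)))) = Add(-4, Mul(Rational(1, 5), Mul(2, c, Add(-4, c)))) = Add(-4, Mul(Rational(2, 5), c, Add(-4, c))))
Add(Add(512, Function('V')(Function('m')(-5), -33)), -241) = Add(Add(512, Add(Add(-4, Mul(Rational(-8, 5), -5), Mul(Rational(2, 5), Pow(-5, 2))), -33)), -241) = Add(Add(512, Add(Add(-4, 8, Mul(Rational(2, 5), 25)), -33)), -241) = Add(Add(512, Add(Add(-4, 8, 10), -33)), -241) = Add(Add(512, Add(14, -33)), -241) = Add(Add(512, -19), -241) = Add(493, -241) = 252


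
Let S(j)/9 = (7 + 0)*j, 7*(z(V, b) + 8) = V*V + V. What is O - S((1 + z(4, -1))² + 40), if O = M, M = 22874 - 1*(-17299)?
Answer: 256002/7 ≈ 36572.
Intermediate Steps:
z(V, b) = -8 + V/7 + V²/7 (z(V, b) = -8 + (V*V + V)/7 = -8 + (V² + V)/7 = -8 + (V + V²)/7 = -8 + (V/7 + V²/7) = -8 + V/7 + V²/7)
S(j) = 63*j (S(j) = 9*((7 + 0)*j) = 9*(7*j) = 63*j)
M = 40173 (M = 22874 + 17299 = 40173)
O = 40173
O - S((1 + z(4, -1))² + 40) = 40173 - 63*((1 + (-8 + (⅐)*4 + (⅐)*4²))² + 40) = 40173 - 63*((1 + (-8 + 4/7 + (⅐)*16))² + 40) = 40173 - 63*((1 + (-8 + 4/7 + 16/7))² + 40) = 40173 - 63*((1 - 36/7)² + 40) = 40173 - 63*((-29/7)² + 40) = 40173 - 63*(841/49 + 40) = 40173 - 63*2801/49 = 40173 - 1*25209/7 = 40173 - 25209/7 = 256002/7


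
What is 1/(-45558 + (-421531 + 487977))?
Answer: 1/20888 ≈ 4.7874e-5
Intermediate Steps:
1/(-45558 + (-421531 + 487977)) = 1/(-45558 + 66446) = 1/20888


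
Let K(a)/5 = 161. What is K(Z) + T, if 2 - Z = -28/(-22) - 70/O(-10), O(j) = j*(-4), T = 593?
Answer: 1398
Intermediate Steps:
O(j) = -4*j
Z = 109/44 (Z = 2 - (-28/(-22) - 70/((-4*(-10)))) = 2 - (-28*(-1/22) - 70/40) = 2 - (14/11 - 70*1/40) = 2 - (14/11 - 7/4) = 2 - 1*(-21/44) = 2 + 21/44 = 109/44 ≈ 2.4773)
K(a) = 805 (K(a) = 5*161 = 805)
K(Z) + T = 805 + 593 = 1398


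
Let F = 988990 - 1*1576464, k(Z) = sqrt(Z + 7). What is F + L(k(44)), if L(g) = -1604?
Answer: -589078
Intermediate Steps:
k(Z) = sqrt(7 + Z)
F = -587474 (F = 988990 - 1576464 = -587474)
F + L(k(44)) = -587474 - 1604 = -589078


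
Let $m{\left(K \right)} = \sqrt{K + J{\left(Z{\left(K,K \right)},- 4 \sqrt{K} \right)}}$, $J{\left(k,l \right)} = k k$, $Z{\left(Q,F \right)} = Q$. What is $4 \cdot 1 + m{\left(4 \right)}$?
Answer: $4 + 2 \sqrt{5} \approx 8.4721$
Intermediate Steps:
$J{\left(k,l \right)} = k^{2}$
$m{\left(K \right)} = \sqrt{K + K^{2}}$
$4 \cdot 1 + m{\left(4 \right)} = 4 \cdot 1 + \sqrt{4 \left(1 + 4\right)} = 4 + \sqrt{4 \cdot 5} = 4 + \sqrt{20} = 4 + 2 \sqrt{5}$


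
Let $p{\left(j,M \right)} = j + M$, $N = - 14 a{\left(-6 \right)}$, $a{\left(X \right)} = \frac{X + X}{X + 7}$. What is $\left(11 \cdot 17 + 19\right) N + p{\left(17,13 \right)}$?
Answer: $34638$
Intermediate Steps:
$a{\left(X \right)} = \frac{2 X}{7 + X}$
$N = 168$ ($N = - 14 \cdot 2 \left(-6\right) \frac{1}{7 - 6} = - 14 \cdot 2 \left(-6\right) 1^{-1} = - 14 \cdot 2 \left(-6\right) 1 = \left(-14\right) \left(-12\right) = 168$)
$p{\left(j,M \right)} = M + j$
$\left(11 \cdot 17 + 19\right) N + p{\left(17,13 \right)} = \left(11 \cdot 17 + 19\right) 168 + \left(13 + 17\right) = \left(187 + 19\right) 168 + 30 = 206 \cdot 168 + 30 = 34608 + 30 = 34638$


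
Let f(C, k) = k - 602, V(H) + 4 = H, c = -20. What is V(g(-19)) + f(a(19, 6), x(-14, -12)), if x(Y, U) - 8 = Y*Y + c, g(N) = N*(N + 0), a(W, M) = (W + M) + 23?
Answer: -61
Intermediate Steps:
a(W, M) = 23 + M + W (a(W, M) = (M + W) + 23 = 23 + M + W)
g(N) = N² (g(N) = N*N = N²)
V(H) = -4 + H
x(Y, U) = -12 + Y² (x(Y, U) = 8 + (Y*Y - 20) = 8 + (Y² - 20) = 8 + (-20 + Y²) = -12 + Y²)
f(C, k) = -602 + k
V(g(-19)) + f(a(19, 6), x(-14, -12)) = (-4 + (-19)²) + (-602 + (-12 + (-14)²)) = (-4 + 361) + (-602 + (-12 + 196)) = 357 + (-602 + 184) = 357 - 418 = -61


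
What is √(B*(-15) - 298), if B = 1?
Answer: I*√313 ≈ 17.692*I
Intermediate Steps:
√(B*(-15) - 298) = √(1*(-15) - 298) = √(-15 - 298) = √(-313) = I*√313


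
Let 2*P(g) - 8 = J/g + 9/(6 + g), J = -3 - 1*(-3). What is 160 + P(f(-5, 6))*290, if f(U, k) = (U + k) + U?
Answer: 3945/2 ≈ 1972.5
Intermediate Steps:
J = 0 (J = -3 + 3 = 0)
f(U, k) = k + 2*U
P(g) = 4 + 9/(2*(6 + g)) (P(g) = 4 + (0/g + 9/(6 + g))/2 = 4 + (0 + 9/(6 + g))/2 = 4 + (9/(6 + g))/2 = 4 + 9/(2*(6 + g)))
160 + P(f(-5, 6))*290 = 160 + ((57 + 8*(6 + 2*(-5)))/(2*(6 + (6 + 2*(-5)))))*290 = 160 + ((57 + 8*(6 - 10))/(2*(6 + (6 - 10))))*290 = 160 + ((57 + 8*(-4))/(2*(6 - 4)))*290 = 160 + ((1/2)*(57 - 32)/2)*290 = 160 + ((1/2)*(1/2)*25)*290 = 160 + (25/4)*290 = 160 + 3625/2 = 3945/2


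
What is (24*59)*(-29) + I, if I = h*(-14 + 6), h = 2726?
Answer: -62872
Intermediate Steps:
I = -21808 (I = 2726*(-14 + 6) = 2726*(-8) = -21808)
(24*59)*(-29) + I = (24*59)*(-29) - 21808 = 1416*(-29) - 21808 = -41064 - 21808 = -62872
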